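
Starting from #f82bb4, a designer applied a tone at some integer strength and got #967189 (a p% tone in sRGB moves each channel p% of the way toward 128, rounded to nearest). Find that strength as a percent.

#f82bb4 is rgb(248, 43, 180); #967189 is rgb(150, 113, 137).
On the R channel (widest range): 150 ≈ 248 + (p/100)(128 − 248), so p ≈ 100×(150 − 248)/(128 − 248) = -9800/-120 = 81.67.
p = 82 reproduces all three channels after rounding.

82%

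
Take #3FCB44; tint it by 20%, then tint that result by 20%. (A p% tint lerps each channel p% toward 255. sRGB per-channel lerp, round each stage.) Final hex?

#3FCB44 is rgb(63, 203, 68).
A 20% tint moves each channel 20% toward 255:
  R: 63 + 38.4 = 101.4 → 101
  G: 203 + 10.4 = 213.4 → 213
  B: 68 + 37.4 = 105.4 → 105
After the tint: rgb(101, 213, 105) = #65D569.
A 20% tint moves each channel 20% toward 255:
  R: 101 + 30.8 = 131.8 → 132
  G: 213 + 0.2×(255−213) = 213 + 8.4 = 221.4 → 221
  B: 105 + 30 = 135 → 135
rgb(132, 221, 135) = #84DD87.

#84DD87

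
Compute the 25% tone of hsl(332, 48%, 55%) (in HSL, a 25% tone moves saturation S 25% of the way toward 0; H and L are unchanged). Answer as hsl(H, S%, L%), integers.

S moves 25% from 48 toward 0: 48 − 12 = 36 → 36.
H and L are unchanged.

hsl(332, 36%, 55%)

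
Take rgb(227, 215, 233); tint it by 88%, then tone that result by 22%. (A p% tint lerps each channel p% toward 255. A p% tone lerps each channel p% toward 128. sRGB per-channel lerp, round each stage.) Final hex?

#e1dfe1

Lerp each channel 88% toward 255:
  R: 227 + 0.88×(255−227) = 227 + 24.64 = 251.64 → 252
  G: 215 + 35.2 = 250.2 → 250
  B: 233 + 0.88×(255−233) = 233 + 19.36 = 252.36 → 252
After the tint: rgb(252, 250, 252) = #fcfafc.
Per channel, c → c + 0.22(128 − c):
  R: 252 − 27.28 = 224.72 → 225
  G: 250 + 0.22×(128−250) = 250 − 26.84 = 223.16 → 223
  B: 252 + 0.22×(128−252) = 252 − 27.28 = 224.72 → 225
rgb(225, 223, 225) = #e1dfe1.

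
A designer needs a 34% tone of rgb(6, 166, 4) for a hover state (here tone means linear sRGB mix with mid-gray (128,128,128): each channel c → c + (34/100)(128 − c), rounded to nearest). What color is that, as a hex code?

#2F992E

A 34% tone moves each channel 34% toward 128:
  R: 6 + 0.34×(128−6) = 6 + 41.48 = 47.48 → 47
  G: 166 − 12.92 = 153.08 → 153
  B: 4 + 0.34×(128−4) = 4 + 42.16 = 46.16 → 46
rgb(47, 153, 46) = #2F992E.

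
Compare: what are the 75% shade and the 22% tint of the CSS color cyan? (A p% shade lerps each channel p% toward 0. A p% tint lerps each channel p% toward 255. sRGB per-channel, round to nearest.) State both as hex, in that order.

#004040, #38FFFF

CSS cyan is rgb(0, 255, 255).
75% shade:
  R: 0 + 0 = 0 → 0
  G: 255 − 191.25 = 63.75 → 64
  B: 255 + 0.75×(0−255) = 255 − 191.25 = 63.75 → 64
  → #004040
22% tint:
  R: 0 + 56.1 = 56.1 → 56
  G: 255 + 0.22×(255−255) = 255 + 0 = 255 → 255
  B: 255 + 0 = 255 → 255
  → #38FFFF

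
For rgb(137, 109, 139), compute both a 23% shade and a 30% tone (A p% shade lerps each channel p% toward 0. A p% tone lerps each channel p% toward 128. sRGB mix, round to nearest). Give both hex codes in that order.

#69546B, #867388

23% shade:
  R: 137 + 0.23×(0−137) = 137 − 31.51 = 105.49 → 105
  G: 109 + 0.23×(0−109) = 109 − 25.07 = 83.93 → 84
  B: 139 + 0.23×(0−139) = 139 − 31.97 = 107.03 → 107
  → #69546B
30% tone:
  R: 137 + 0.3×(128−137) = 137 − 2.7 = 134.3 → 134
  G: 109 + 5.7 = 114.7 → 115
  B: 139 − 3.3 = 135.7 → 136
  → #867388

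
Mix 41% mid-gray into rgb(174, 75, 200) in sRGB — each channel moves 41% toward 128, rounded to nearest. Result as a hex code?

#9B61AA

Lerp each channel 41% toward 128:
  R: 174 + 0.41×(128−174) = 174 − 18.86 = 155.14 → 155
  G: 75 + 21.73 = 96.73 → 97
  B: 200 + 0.41×(128−200) = 200 − 29.52 = 170.48 → 170
rgb(155, 97, 170) = #9B61AA.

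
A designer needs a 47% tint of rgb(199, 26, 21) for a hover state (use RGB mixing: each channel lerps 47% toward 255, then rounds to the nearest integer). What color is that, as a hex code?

A 47% tint moves each channel 47% toward 255:
  R: 199 + 26.32 = 225.32 → 225
  G: 26 + 0.47×(255−26) = 26 + 107.63 = 133.63 → 134
  B: 21 + 0.47×(255−21) = 21 + 109.98 = 130.98 → 131
rgb(225, 134, 131) = #e18683.

#e18683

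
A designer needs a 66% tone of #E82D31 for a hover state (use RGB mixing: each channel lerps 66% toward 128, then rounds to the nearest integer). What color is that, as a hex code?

#A36465

#E82D31 is rgb(232, 45, 49).
A 66% tone moves each channel 66% toward 128:
  R: 232 − 68.64 = 163.36 → 163
  G: 45 + 0.66×(128−45) = 45 + 54.78 = 99.78 → 100
  B: 49 + 52.14 = 101.14 → 101
rgb(163, 100, 101) = #A36465.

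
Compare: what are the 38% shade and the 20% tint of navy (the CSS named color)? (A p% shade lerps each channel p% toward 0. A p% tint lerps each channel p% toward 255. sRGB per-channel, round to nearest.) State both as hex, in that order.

CSS navy is rgb(0, 0, 128).
38% shade:
  R: 0 + 0 = 0 → 0
  G: 0 + 0 = 0 → 0
  B: 128 − 48.64 = 79.36 → 79
  → #00004f
20% tint:
  R: 0 + 51 = 51 → 51
  G: 0 + 0.2×(255−0) = 0 + 51 = 51 → 51
  B: 128 + 25.4 = 153.4 → 153
  → #333399

#00004f, #333399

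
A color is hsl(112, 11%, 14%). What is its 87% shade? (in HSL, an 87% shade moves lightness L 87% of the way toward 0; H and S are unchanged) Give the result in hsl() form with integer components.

hsl(112, 11%, 2%)

L moves 87% from 14 toward 0: 14 − 12.18 = 1.82 → 2.
H and S are unchanged.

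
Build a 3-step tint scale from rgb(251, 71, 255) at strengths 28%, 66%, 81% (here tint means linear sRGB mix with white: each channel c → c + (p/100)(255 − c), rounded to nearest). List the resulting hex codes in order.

28%: (251 + 1.12 = 252.12→252, 71 + 51.52 = 122.52→123, 255→255) → #fc7bff
66%: (251 + 2.64 = 253.64→254, 71 + 121.44 = 192.44→192, 255→255) → #fec0ff
81%: (251 + 3.24 = 254.24→254, 71 + 149.04 = 220.04→220, 255→255) → #fedcff

#fc7bff, #fec0ff, #fedcff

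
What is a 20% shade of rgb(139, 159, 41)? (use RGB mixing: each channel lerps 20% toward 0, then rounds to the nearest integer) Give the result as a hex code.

A 20% shade moves each channel 20% toward 0:
  R: 139 + 0.2×(0−139) = 139 − 27.8 = 111.2 → 111
  G: 159 + 0.2×(0−159) = 159 − 31.8 = 127.2 → 127
  B: 41 + 0.2×(0−41) = 41 − 8.2 = 32.8 → 33
rgb(111, 127, 33) = #6f7f21.

#6f7f21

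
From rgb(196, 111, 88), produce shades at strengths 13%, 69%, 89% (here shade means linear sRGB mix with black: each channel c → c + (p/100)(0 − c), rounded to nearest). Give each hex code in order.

#ab614d, #3d221b, #160c0a

13%: (196 − 25.48 = 170.52→171, 111 − 14.43 = 96.57→97, 88 − 11.44 = 76.56→77) → #ab614d
69%: (196 − 135.24 = 60.76→61, 111 − 76.59 = 34.41→34, 88 − 60.72 = 27.28→27) → #3d221b
89%: (196 − 174.44 = 21.56→22, 111 − 98.79 = 12.21→12, 88 − 78.32 = 9.68→10) → #160c0a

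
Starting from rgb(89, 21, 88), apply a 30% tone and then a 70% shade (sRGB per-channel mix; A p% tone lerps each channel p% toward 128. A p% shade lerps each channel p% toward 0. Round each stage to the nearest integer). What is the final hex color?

Per channel, c → c + 0.3(128 − c):
  R: 89 + 0.3×(128−89) = 89 + 11.7 = 100.7 → 101
  G: 21 + 32.1 = 53.1 → 53
  B: 88 + 0.3×(128−88) = 88 + 12 = 100 → 100
After the tone: rgb(101, 53, 100) = #653564.
A 70% shade moves each channel 70% toward 0:
  R: 101 − 70.7 = 30.3 → 30
  G: 53 − 37.1 = 15.9 → 16
  B: 100 + 0.7×(0−100) = 100 − 70 = 30 → 30
rgb(30, 16, 30) = #1E101E.

#1E101E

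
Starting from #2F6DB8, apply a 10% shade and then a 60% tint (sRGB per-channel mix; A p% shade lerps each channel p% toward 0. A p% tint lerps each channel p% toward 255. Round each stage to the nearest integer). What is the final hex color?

#AAC0DB

#2F6DB8 is rgb(47, 109, 184).
Lerp each channel 10% toward 0:
  R: 47 − 4.7 = 42.3 → 42
  G: 109 − 10.9 = 98.1 → 98
  B: 184 − 18.4 = 165.6 → 166
After the shade: rgb(42, 98, 166) = #2A62A6.
Per channel, c → c + 0.6(255 − c):
  R: 42 + 0.6×(255−42) = 42 + 127.8 = 169.8 → 170
  G: 98 + 94.2 = 192.2 → 192
  B: 166 + 0.6×(255−166) = 166 + 53.4 = 219.4 → 219
rgb(170, 192, 219) = #AAC0DB.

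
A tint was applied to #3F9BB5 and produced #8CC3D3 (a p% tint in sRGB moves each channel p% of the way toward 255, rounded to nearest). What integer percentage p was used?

#3F9BB5 is rgb(63, 155, 181); #8CC3D3 is rgb(140, 195, 211).
On the R channel (widest range): 140 ≈ 63 + (p/100)(255 − 63), so p ≈ 100×(140 − 63)/(255 − 63) = 7700/192 = 40.10.
p = 40 reproduces all three channels after rounding.

40%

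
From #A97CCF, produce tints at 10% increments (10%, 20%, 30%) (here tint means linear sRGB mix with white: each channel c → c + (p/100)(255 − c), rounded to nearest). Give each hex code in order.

#A97CCF is rgb(169, 124, 207).
10%: (169 + 8.6 = 177.6→178, 124 + 13.1 = 137.1→137, 207 + 4.8 = 211.8→212) → #B289D4
20%: (169 + 17.2 = 186.2→186, 124 + 26.2 = 150.2→150, 207 + 9.6 = 216.6→217) → #BA96D9
30%: (169 + 25.8 = 194.8→195, 124 + 39.3 = 163.3→163, 207 + 14.4 = 221.4→221) → #C3A3DD

#B289D4, #BA96D9, #C3A3DD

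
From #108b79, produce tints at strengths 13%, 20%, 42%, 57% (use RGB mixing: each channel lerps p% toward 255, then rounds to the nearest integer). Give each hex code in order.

#108b79 is rgb(16, 139, 121).
13%: (16 + 31.07 = 47.07→47, 139 + 15.08 = 154.08→154, 121 + 17.42 = 138.42→138) → #2f9a8a
20%: (16 + 47.8 = 63.8→64, 139 + 23.2 = 162.2→162, 121 + 26.8 = 147.8→148) → #40a294
42%: (16 + 100.38 = 116.38→116, 139 + 48.72 = 187.72→188, 121 + 56.28 = 177.28→177) → #74bcb1
57%: (16 + 136.23 = 152.23→152, 139 + 66.12 = 205.12→205, 121 + 76.38 = 197.38→197) → #98cdc5

#2f9a8a, #40a294, #74bcb1, #98cdc5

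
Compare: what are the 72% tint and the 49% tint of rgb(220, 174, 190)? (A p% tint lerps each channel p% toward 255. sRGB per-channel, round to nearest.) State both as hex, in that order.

#f5e8ed, #edd6de

72% tint:
  R: 220 + 0.72×(255−220) = 220 + 25.2 = 245.2 → 245
  G: 174 + 58.32 = 232.32 → 232
  B: 190 + 46.8 = 236.8 → 237
  → #f5e8ed
49% tint:
  R: 220 + 0.49×(255−220) = 220 + 17.15 = 237.15 → 237
  G: 174 + 0.49×(255−174) = 174 + 39.69 = 213.69 → 214
  B: 190 + 0.49×(255−190) = 190 + 31.85 = 221.85 → 222
  → #edd6de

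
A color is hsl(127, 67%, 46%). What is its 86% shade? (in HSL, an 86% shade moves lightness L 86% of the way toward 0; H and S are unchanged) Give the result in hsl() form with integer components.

hsl(127, 67%, 6%)

L moves 86% from 46 toward 0: 46 − 39.56 = 6.44 → 6.
H and S are unchanged.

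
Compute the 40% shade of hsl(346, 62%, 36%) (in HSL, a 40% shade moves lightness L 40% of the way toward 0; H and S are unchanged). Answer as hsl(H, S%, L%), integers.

hsl(346, 62%, 22%)

L moves 40% from 36 toward 0: 36 − 14.4 = 21.6 → 22.
H and S are unchanged.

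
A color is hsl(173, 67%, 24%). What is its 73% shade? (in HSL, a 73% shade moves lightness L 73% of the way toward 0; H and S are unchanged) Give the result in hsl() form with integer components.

L moves 73% from 24 toward 0: 24 − 17.52 = 6.48 → 6.
H and S are unchanged.

hsl(173, 67%, 6%)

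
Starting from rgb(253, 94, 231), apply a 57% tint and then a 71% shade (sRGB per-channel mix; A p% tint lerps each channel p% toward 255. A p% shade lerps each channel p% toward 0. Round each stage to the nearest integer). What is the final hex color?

Per channel, c → c + 0.57(255 − c):
  R: 253 + 0.57×(255−253) = 253 + 1.14 = 254.14 → 254
  G: 94 + 0.57×(255−94) = 94 + 91.77 = 185.77 → 186
  B: 231 + 0.57×(255−231) = 231 + 13.68 = 244.68 → 245
After the tint: rgb(254, 186, 245) = #febaf5.
Per channel, c → c + 0.71(0 − c):
  R: 254 + 0.71×(0−254) = 254 − 180.34 = 73.66 → 74
  G: 186 + 0.71×(0−186) = 186 − 132.06 = 53.94 → 54
  B: 245 + 0.71×(0−245) = 245 − 173.95 = 71.05 → 71
rgb(74, 54, 71) = #4a3647.

#4a3647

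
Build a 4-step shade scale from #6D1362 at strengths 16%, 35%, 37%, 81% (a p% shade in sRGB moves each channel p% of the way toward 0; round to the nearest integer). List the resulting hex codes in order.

#5C1052, #470C40, #450C3E, #150413

#6D1362 is rgb(109, 19, 98).
16%: (109 − 17.44 = 91.56→92, 19 − 3.04 = 15.96→16, 98 − 15.68 = 82.32→82) → #5C1052
35%: (109 − 38.15 = 70.85→71, 19 − 6.65 = 12.35→12, 98 − 34.3 = 63.7→64) → #470C40
37%: (109 − 40.33 = 68.67→69, 19 − 7.03 = 11.97→12, 98 − 36.26 = 61.74→62) → #450C3E
81%: (109 − 88.29 = 20.71→21, 19 − 15.39 = 3.61→4, 98 − 79.38 = 18.62→19) → #150413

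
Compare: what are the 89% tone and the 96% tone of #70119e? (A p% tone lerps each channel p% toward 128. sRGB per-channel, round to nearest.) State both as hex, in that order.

#7e7483, #7f7c81

#70119e is rgb(112, 17, 158).
89% tone:
  R: 112 + 0.89×(128−112) = 112 + 14.24 = 126.24 → 126
  G: 17 + 98.79 = 115.79 → 116
  B: 158 − 26.7 = 131.3 → 131
  → #7e7483
96% tone:
  R: 112 + 0.96×(128−112) = 112 + 15.36 = 127.36 → 127
  G: 17 + 0.96×(128−17) = 17 + 106.56 = 123.56 → 124
  B: 158 − 28.8 = 129.2 → 129
  → #7f7c81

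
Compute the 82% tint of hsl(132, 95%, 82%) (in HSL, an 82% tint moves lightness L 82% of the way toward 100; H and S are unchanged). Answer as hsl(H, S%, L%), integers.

L moves 82% from 82 toward 100: 82 + 14.76 = 96.76 → 97.
H and S are unchanged.

hsl(132, 95%, 97%)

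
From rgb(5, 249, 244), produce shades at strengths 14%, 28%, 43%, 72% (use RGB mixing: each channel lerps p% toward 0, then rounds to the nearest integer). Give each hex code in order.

#04D6D2, #04B3B0, #038E8B, #014644

14%: (5 − 0.7 = 4.3→4, 249 − 34.86 = 214.14→214, 244 − 34.16 = 209.84→210) → #04D6D2
28%: (5 − 1.4 = 3.6→4, 249 − 69.72 = 179.28→179, 244 − 68.32 = 175.68→176) → #04B3B0
43%: (5 − 2.15 = 2.85→3, 249 − 107.07 = 141.93→142, 244 − 104.92 = 139.08→139) → #038E8B
72%: (5 − 3.6 = 1.4→1, 249 − 179.28 = 69.72→70, 244 − 175.68 = 68.32→68) → #014644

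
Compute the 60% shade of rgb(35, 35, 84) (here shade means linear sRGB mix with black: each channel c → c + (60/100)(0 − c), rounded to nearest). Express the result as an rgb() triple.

rgb(14, 14, 34)

Per channel, c → c + 0.6(0 − c):
  R: 35 + 0.6×(0−35) = 35 − 21 = 14 → 14
  G: 35 + 0.6×(0−35) = 35 − 21 = 14 → 14
  B: 84 + 0.6×(0−84) = 84 − 50.4 = 33.6 → 34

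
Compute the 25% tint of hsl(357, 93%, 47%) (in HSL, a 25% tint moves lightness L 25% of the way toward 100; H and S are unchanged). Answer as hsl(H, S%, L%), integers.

L moves 25% from 47 toward 100: 47 + 13.25 = 60.25 → 60.
H and S are unchanged.

hsl(357, 93%, 60%)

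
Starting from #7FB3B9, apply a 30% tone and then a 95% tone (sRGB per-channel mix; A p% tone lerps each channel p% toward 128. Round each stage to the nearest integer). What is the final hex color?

#808282

#7FB3B9 is rgb(127, 179, 185).
Lerp each channel 30% toward 128:
  R: 127 + 0.3 = 127.3 → 127
  G: 179 + 0.3×(128−179) = 179 − 15.3 = 163.7 → 164
  B: 185 − 17.1 = 167.9 → 168
After the tone: rgb(127, 164, 168) = #7FA4A8.
Lerp each channel 95% toward 128:
  R: 127 + 0.95×(128−127) = 127 + 0.95 = 127.95 → 128
  G: 164 − 34.2 = 129.8 → 130
  B: 168 + 0.95×(128−168) = 168 − 38 = 130 → 130
rgb(128, 130, 130) = #808282.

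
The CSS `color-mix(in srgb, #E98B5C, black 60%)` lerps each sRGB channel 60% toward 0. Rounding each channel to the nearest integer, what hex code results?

#E98B5C is rgb(233, 139, 92).
A 60% shade moves each channel 60% toward 0:
  R: 233 + 0.6×(0−233) = 233 − 139.8 = 93.2 → 93
  G: 139 + 0.6×(0−139) = 139 − 83.4 = 55.6 → 56
  B: 92 + 0.6×(0−92) = 92 − 55.2 = 36.8 → 37
rgb(93, 56, 37) = #5D3825.

#5D3825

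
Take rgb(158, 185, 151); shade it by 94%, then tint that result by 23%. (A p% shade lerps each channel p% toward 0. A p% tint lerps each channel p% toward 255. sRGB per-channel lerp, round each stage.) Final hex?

#424342

Per channel, c → c + 0.94(0 − c):
  R: 158 − 148.52 = 9.48 → 9
  G: 185 + 0.94×(0−185) = 185 − 173.9 = 11.1 → 11
  B: 151 − 141.94 = 9.06 → 9
After the shade: rgb(9, 11, 9) = #090B09.
Lerp each channel 23% toward 255:
  R: 9 + 56.58 = 65.58 → 66
  G: 11 + 0.23×(255−11) = 11 + 56.12 = 67.12 → 67
  B: 9 + 0.23×(255−9) = 9 + 56.58 = 65.58 → 66
rgb(66, 67, 66) = #424342.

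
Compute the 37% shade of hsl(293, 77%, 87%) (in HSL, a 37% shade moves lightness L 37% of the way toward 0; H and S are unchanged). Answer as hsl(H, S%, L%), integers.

hsl(293, 77%, 55%)

L moves 37% from 87 toward 0: 87 − 32.19 = 54.81 → 55.
H and S are unchanged.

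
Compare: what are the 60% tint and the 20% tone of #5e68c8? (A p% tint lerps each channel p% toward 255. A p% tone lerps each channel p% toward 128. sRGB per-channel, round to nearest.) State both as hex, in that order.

#5e68c8 is rgb(94, 104, 200).
60% tint:
  R: 94 + 0.6×(255−94) = 94 + 96.6 = 190.6 → 191
  G: 104 + 90.6 = 194.6 → 195
  B: 200 + 0.6×(255−200) = 200 + 33 = 233 → 233
  → #bfc3e9
20% tone:
  R: 94 + 6.8 = 100.8 → 101
  G: 104 + 0.2×(128−104) = 104 + 4.8 = 108.8 → 109
  B: 200 + 0.2×(128−200) = 200 − 14.4 = 185.6 → 186
  → #656dba

#bfc3e9, #656dba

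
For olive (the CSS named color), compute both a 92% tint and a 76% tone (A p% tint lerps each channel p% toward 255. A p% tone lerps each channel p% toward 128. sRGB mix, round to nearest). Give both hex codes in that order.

CSS olive is rgb(128, 128, 0).
92% tint:
  R: 128 + 116.84 = 244.84 → 245
  G: 128 + 0.92×(255−128) = 128 + 116.84 = 244.84 → 245
  B: 0 + 0.92×(255−0) = 0 + 234.6 = 234.6 → 235
  → #F5F5EB
76% tone:
  R: 128 + 0 = 128 → 128
  G: 128 + 0.76×(128−128) = 128 + 0 = 128 → 128
  B: 0 + 0.76×(128−0) = 0 + 97.28 = 97.28 → 97
  → #808061

#F5F5EB, #808061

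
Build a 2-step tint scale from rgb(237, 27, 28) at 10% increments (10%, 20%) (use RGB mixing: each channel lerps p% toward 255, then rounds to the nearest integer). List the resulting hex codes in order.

#EF3233, #F14949

10%: (237 + 1.8 = 238.8→239, 27 + 22.8 = 49.8→50, 28 + 22.7 = 50.7→51) → #EF3233
20%: (237 + 3.6 = 240.6→241, 27 + 45.6 = 72.6→73, 28 + 45.4 = 73.4→73) → #F14949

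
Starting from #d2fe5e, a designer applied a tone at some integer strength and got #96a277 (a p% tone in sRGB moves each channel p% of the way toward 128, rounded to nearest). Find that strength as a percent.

73%

#d2fe5e is rgb(210, 254, 94); #96a277 is rgb(150, 162, 119).
On the G channel (widest range): 162 ≈ 254 + (p/100)(128 − 254), so p ≈ 100×(162 − 254)/(128 − 254) = -9200/-126 = 73.02.
p = 73 reproduces all three channels after rounding.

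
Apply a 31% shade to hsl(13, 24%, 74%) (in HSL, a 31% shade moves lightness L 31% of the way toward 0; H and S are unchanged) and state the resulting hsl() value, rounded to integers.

L moves 31% from 74 toward 0: 74 − 22.94 = 51.06 → 51.
H and S are unchanged.

hsl(13, 24%, 51%)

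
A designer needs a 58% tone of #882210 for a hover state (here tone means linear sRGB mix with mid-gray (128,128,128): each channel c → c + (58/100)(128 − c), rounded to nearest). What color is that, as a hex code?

#882210 is rgb(136, 34, 16).
Per channel, c → c + 0.58(128 − c):
  R: 136 + 0.58×(128−136) = 136 − 4.64 = 131.36 → 131
  G: 34 + 0.58×(128−34) = 34 + 54.52 = 88.52 → 89
  B: 16 + 64.96 = 80.96 → 81
rgb(131, 89, 81) = #835951.

#835951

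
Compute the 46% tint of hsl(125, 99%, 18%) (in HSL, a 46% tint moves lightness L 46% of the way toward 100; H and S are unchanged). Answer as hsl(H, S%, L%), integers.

L moves 46% from 18 toward 100: 18 + 37.72 = 55.72 → 56.
H and S are unchanged.

hsl(125, 99%, 56%)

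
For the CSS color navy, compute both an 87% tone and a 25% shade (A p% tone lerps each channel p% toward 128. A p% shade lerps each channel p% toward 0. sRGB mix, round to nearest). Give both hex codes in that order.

CSS navy is rgb(0, 0, 128).
87% tone:
  R: 0 + 0.87×(128−0) = 0 + 111.36 = 111.36 → 111
  G: 0 + 111.36 = 111.36 → 111
  B: 128 + 0.87×(128−128) = 128 + 0 = 128 → 128
  → #6F6F80
25% shade:
  R: 0 + 0 = 0 → 0
  G: 0 + 0 = 0 → 0
  B: 128 − 32 = 96 → 96
  → #000060

#6F6F80, #000060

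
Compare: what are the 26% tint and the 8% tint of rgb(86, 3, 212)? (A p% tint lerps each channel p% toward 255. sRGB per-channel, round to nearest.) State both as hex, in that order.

26% tint:
  R: 86 + 0.26×(255−86) = 86 + 43.94 = 129.94 → 130
  G: 3 + 0.26×(255−3) = 3 + 65.52 = 68.52 → 69
  B: 212 + 0.26×(255−212) = 212 + 11.18 = 223.18 → 223
  → #8245df
8% tint:
  R: 86 + 0.08×(255−86) = 86 + 13.52 = 99.52 → 100
  G: 3 + 20.16 = 23.16 → 23
  B: 212 + 3.44 = 215.44 → 215
  → #6417d7

#8245df, #6417d7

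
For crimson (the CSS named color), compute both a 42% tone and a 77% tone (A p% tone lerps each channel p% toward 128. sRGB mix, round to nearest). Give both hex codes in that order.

#b54159, #956770

CSS crimson is rgb(220, 20, 60).
42% tone:
  R: 220 + 0.42×(128−220) = 220 − 38.64 = 181.36 → 181
  G: 20 + 45.36 = 65.36 → 65
  B: 60 + 28.56 = 88.56 → 89
  → #b54159
77% tone:
  R: 220 − 70.84 = 149.16 → 149
  G: 20 + 0.77×(128−20) = 20 + 83.16 = 103.16 → 103
  B: 60 + 0.77×(128−60) = 60 + 52.36 = 112.36 → 112
  → #956770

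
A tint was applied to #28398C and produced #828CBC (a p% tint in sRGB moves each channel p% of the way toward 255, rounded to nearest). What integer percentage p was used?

#28398C is rgb(40, 57, 140); #828CBC is rgb(130, 140, 188).
On the R channel (widest range): 130 ≈ 40 + (p/100)(255 − 40), so p ≈ 100×(130 − 40)/(255 − 40) = 9000/215 = 41.86.
p = 42 reproduces all three channels after rounding.

42%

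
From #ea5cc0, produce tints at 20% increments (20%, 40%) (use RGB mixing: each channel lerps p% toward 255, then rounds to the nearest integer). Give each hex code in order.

#ee7dcd, #f29dd9

#ea5cc0 is rgb(234, 92, 192).
20%: (234 + 4.2 = 238.2→238, 92 + 32.6 = 124.6→125, 192 + 12.6 = 204.6→205) → #ee7dcd
40%: (234 + 8.4 = 242.4→242, 92 + 65.2 = 157.2→157, 192 + 25.2 = 217.2→217) → #f29dd9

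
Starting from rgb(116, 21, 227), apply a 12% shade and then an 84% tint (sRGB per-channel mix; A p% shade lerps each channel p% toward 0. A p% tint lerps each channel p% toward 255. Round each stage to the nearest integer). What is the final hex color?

Lerp each channel 12% toward 0:
  R: 116 + 0.12×(0−116) = 116 − 13.92 = 102.08 → 102
  G: 21 + 0.12×(0−21) = 21 − 2.52 = 18.48 → 18
  B: 227 − 27.24 = 199.76 → 200
After the shade: rgb(102, 18, 200) = #6612C8.
An 84% tint moves each channel 84% toward 255:
  R: 102 + 0.84×(255−102) = 102 + 128.52 = 230.52 → 231
  G: 18 + 0.84×(255−18) = 18 + 199.08 = 217.08 → 217
  B: 200 + 0.84×(255−200) = 200 + 46.2 = 246.2 → 246
rgb(231, 217, 246) = #E7D9F6.

#E7D9F6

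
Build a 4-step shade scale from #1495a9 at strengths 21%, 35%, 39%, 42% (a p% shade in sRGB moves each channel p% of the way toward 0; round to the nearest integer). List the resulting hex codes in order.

#107686, #0d616e, #0c5b67, #0c5662

#1495a9 is rgb(20, 149, 169).
21%: (20 − 4.2 = 15.8→16, 149 − 31.29 = 117.71→118, 169 − 35.49 = 133.51→134) → #107686
35%: (20 − 7 = 13→13, 149 − 52.15 = 96.85→97, 169 − 59.15 = 109.85→110) → #0d616e
39%: (20 − 7.8 = 12.2→12, 149 − 58.11 = 90.89→91, 169 − 65.91 = 103.09→103) → #0c5b67
42%: (20 − 8.4 = 11.6→12, 149 − 62.58 = 86.42→86, 169 − 70.98 = 98.02→98) → #0c5662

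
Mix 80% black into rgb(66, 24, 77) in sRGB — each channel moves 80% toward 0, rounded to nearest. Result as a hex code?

Per channel, c → c + 0.8(0 − c):
  R: 66 − 52.8 = 13.2 → 13
  G: 24 − 19.2 = 4.8 → 5
  B: 77 − 61.6 = 15.4 → 15
rgb(13, 5, 15) = #0d050f.

#0d050f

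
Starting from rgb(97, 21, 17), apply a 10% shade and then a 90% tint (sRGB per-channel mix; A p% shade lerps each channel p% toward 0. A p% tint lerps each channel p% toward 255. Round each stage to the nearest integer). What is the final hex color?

#EEE7E7

Per channel, c → c + 0.1(0 − c):
  R: 97 + 0.1×(0−97) = 97 − 9.7 = 87.3 → 87
  G: 21 + 0.1×(0−21) = 21 − 2.1 = 18.9 → 19
  B: 17 + 0.1×(0−17) = 17 − 1.7 = 15.3 → 15
After the shade: rgb(87, 19, 15) = #57130F.
Lerp each channel 90% toward 255:
  R: 87 + 151.2 = 238.2 → 238
  G: 19 + 0.9×(255−19) = 19 + 212.4 = 231.4 → 231
  B: 15 + 216 = 231 → 231
rgb(238, 231, 231) = #EEE7E7.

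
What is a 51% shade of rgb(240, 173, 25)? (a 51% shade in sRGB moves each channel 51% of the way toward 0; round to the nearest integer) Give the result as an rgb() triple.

rgb(118, 85, 12)

Per channel, c → c + 0.51(0 − c):
  R: 240 + 0.51×(0−240) = 240 − 122.4 = 117.6 → 118
  G: 173 + 0.51×(0−173) = 173 − 88.23 = 84.77 → 85
  B: 25 − 12.75 = 12.25 → 12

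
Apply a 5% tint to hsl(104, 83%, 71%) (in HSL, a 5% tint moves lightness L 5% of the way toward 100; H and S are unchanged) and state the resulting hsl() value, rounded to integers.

L moves 5% from 71 toward 100: 71 + 1.45 = 72.45 → 72.
H and S are unchanged.

hsl(104, 83%, 72%)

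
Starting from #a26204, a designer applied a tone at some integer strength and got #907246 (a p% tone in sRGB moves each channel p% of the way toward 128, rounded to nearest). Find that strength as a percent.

#a26204 is rgb(162, 98, 4); #907246 is rgb(144, 114, 70).
On the B channel (widest range): 70 ≈ 4 + (p/100)(128 − 4), so p ≈ 100×(70 − 4)/(128 − 4) = 6600/124 = 53.23.
p = 53 reproduces all three channels after rounding.

53%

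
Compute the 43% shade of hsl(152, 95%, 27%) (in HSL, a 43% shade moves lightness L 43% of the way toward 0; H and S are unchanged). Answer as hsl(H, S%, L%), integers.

hsl(152, 95%, 15%)

L moves 43% from 27 toward 0: 27 − 11.61 = 15.39 → 15.
H and S are unchanged.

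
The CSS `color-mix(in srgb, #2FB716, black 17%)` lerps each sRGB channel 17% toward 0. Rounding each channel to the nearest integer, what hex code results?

#2FB716 is rgb(47, 183, 22).
Lerp each channel 17% toward 0:
  R: 47 + 0.17×(0−47) = 47 − 7.99 = 39.01 → 39
  G: 183 + 0.17×(0−183) = 183 − 31.11 = 151.89 → 152
  B: 22 + 0.17×(0−22) = 22 − 3.74 = 18.26 → 18
rgb(39, 152, 18) = #279812.

#279812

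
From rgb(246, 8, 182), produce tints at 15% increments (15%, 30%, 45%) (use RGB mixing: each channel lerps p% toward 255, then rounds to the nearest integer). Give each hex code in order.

15%: (246 + 1.35 = 247.35→247, 8 + 37.05 = 45.05→45, 182 + 10.95 = 192.95→193) → #f72dc1
30%: (246 + 2.7 = 248.7→249, 8 + 74.1 = 82.1→82, 182 + 21.9 = 203.9→204) → #f952cc
45%: (246 + 4.05 = 250.05→250, 8 + 111.15 = 119.15→119, 182 + 32.85 = 214.85→215) → #fa77d7

#f72dc1, #f952cc, #fa77d7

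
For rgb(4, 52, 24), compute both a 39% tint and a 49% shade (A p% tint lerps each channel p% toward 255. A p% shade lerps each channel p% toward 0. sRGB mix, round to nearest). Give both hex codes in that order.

#668372, #021B0C

39% tint:
  R: 4 + 0.39×(255−4) = 4 + 97.89 = 101.89 → 102
  G: 52 + 0.39×(255−52) = 52 + 79.17 = 131.17 → 131
  B: 24 + 90.09 = 114.09 → 114
  → #668372
49% shade:
  R: 4 + 0.49×(0−4) = 4 − 1.96 = 2.04 → 2
  G: 52 + 0.49×(0−52) = 52 − 25.48 = 26.52 → 27
  B: 24 + 0.49×(0−24) = 24 − 11.76 = 12.24 → 12
  → #021B0C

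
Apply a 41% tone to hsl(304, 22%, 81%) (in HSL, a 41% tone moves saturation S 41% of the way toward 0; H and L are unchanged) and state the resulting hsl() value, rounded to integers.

hsl(304, 13%, 81%)

S moves 41% from 22 toward 0: 22 − 9.02 = 12.98 → 13.
H and L are unchanged.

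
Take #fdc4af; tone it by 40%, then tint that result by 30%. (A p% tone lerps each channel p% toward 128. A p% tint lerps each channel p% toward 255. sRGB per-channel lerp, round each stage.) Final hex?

#fdc4af is rgb(253, 196, 175).
A 40% tone moves each channel 40% toward 128:
  R: 253 − 50 = 203 → 203
  G: 196 + 0.4×(128−196) = 196 − 27.2 = 168.8 → 169
  B: 175 + 0.4×(128−175) = 175 − 18.8 = 156.2 → 156
After the tone: rgb(203, 169, 156) = #cba99c.
Lerp each channel 30% toward 255:
  R: 203 + 0.3×(255−203) = 203 + 15.6 = 218.6 → 219
  G: 169 + 25.8 = 194.8 → 195
  B: 156 + 29.7 = 185.7 → 186
rgb(219, 195, 186) = #dbc3ba.

#dbc3ba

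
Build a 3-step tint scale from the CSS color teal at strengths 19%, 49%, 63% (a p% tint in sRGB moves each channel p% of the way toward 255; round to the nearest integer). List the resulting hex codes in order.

#309898, #7DBEBE, #A1D0D0

CSS teal is rgb(0, 128, 128).
19%: (0 + 48.45 = 48.45→48, 128 + 24.13 = 152.13→152, 128 + 24.13 = 152.13→152) → #309898
49%: (0 + 124.95 = 124.95→125, 128 + 62.23 = 190.23→190, 128 + 62.23 = 190.23→190) → #7DBEBE
63%: (0 + 160.65 = 160.65→161, 128 + 80.01 = 208.01→208, 128 + 80.01 = 208.01→208) → #A1D0D0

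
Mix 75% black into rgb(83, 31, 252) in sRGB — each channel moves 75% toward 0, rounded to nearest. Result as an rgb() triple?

rgb(21, 8, 63)

Per channel, c → c + 0.75(0 − c):
  R: 83 + 0.75×(0−83) = 83 − 62.25 = 20.75 → 21
  G: 31 + 0.75×(0−31) = 31 − 23.25 = 7.75 → 8
  B: 252 + 0.75×(0−252) = 252 − 189 = 63 → 63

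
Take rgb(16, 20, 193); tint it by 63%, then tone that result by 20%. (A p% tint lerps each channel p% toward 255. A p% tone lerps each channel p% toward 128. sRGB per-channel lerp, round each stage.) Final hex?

#9FA0D3

Per channel, c → c + 0.63(255 − c):
  R: 16 + 0.63×(255−16) = 16 + 150.57 = 166.57 → 167
  G: 20 + 0.63×(255−20) = 20 + 148.05 = 168.05 → 168
  B: 193 + 0.63×(255−193) = 193 + 39.06 = 232.06 → 232
After the tint: rgb(167, 168, 232) = #A7A8E8.
A 20% tone moves each channel 20% toward 128:
  R: 167 − 7.8 = 159.2 → 159
  G: 168 + 0.2×(128−168) = 168 − 8 = 160 → 160
  B: 232 + 0.2×(128−232) = 232 − 20.8 = 211.2 → 211
rgb(159, 160, 211) = #9FA0D3.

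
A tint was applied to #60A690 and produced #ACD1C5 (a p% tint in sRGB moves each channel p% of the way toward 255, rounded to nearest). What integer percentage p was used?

#60A690 is rgb(96, 166, 144); #ACD1C5 is rgb(172, 209, 197).
On the R channel (widest range): 172 ≈ 96 + (p/100)(255 − 96), so p ≈ 100×(172 − 96)/(255 − 96) = 7600/159 = 47.80.
p = 48 reproduces all three channels after rounding.

48%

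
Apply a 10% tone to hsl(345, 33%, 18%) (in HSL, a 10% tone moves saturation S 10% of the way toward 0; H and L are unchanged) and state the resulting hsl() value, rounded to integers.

S moves 10% from 33 toward 0: 33 − 3.3 = 29.7 → 30.
H and L are unchanged.

hsl(345, 30%, 18%)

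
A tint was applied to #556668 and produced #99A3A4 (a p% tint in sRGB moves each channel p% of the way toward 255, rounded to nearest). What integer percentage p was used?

40%

#556668 is rgb(85, 102, 104); #99A3A4 is rgb(153, 163, 164).
On the R channel (widest range): 153 ≈ 85 + (p/100)(255 − 85), so p ≈ 100×(153 − 85)/(255 − 85) = 6800/170 = 40.00.
p = 40 reproduces all three channels after rounding.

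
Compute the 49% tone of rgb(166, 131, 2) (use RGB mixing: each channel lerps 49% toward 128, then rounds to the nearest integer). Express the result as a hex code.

#938240

Per channel, c → c + 0.49(128 − c):
  R: 166 − 18.62 = 147.38 → 147
  G: 131 − 1.47 = 129.53 → 130
  B: 2 + 61.74 = 63.74 → 64
rgb(147, 130, 64) = #938240.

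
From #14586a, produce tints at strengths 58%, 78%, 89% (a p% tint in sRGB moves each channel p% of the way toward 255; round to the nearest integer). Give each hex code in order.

#14586a is rgb(20, 88, 106).
58%: (20 + 136.3 = 156.3→156, 88 + 96.86 = 184.86→185, 106 + 86.42 = 192.42→192) → #9cb9c0
78%: (20 + 183.3 = 203.3→203, 88 + 130.26 = 218.26→218, 106 + 116.22 = 222.22→222) → #cbdade
89%: (20 + 209.15 = 229.15→229, 88 + 148.63 = 236.63→237, 106 + 132.61 = 238.61→239) → #e5edef

#9cb9c0, #cbdade, #e5edef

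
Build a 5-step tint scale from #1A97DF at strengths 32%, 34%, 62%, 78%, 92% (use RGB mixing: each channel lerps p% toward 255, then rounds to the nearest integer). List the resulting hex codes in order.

#63B8E9, #68BAEA, #A8D7F3, #CDE8F8, #EDF7FC

#1A97DF is rgb(26, 151, 223).
32%: (26 + 73.28 = 99.28→99, 151 + 33.28 = 184.28→184, 223 + 10.24 = 233.24→233) → #63B8E9
34%: (26 + 77.86 = 103.86→104, 151 + 35.36 = 186.36→186, 223 + 10.88 = 233.88→234) → #68BAEA
62%: (26 + 141.98 = 167.98→168, 151 + 64.48 = 215.48→215, 223 + 19.84 = 242.84→243) → #A8D7F3
78%: (26 + 178.62 = 204.62→205, 151 + 81.12 = 232.12→232, 223 + 24.96 = 247.96→248) → #CDE8F8
92%: (26 + 210.68 = 236.68→237, 151 + 95.68 = 246.68→247, 223 + 29.44 = 252.44→252) → #EDF7FC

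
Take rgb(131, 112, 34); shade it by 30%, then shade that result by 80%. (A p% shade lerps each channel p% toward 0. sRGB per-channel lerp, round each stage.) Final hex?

#121005

Per channel, c → c + 0.3(0 − c):
  R: 131 − 39.3 = 91.7 → 92
  G: 112 + 0.3×(0−112) = 112 − 33.6 = 78.4 → 78
  B: 34 + 0.3×(0−34) = 34 − 10.2 = 23.8 → 24
After the shade: rgb(92, 78, 24) = #5c4e18.
Lerp each channel 80% toward 0:
  R: 92 + 0.8×(0−92) = 92 − 73.6 = 18.4 → 18
  G: 78 + 0.8×(0−78) = 78 − 62.4 = 15.6 → 16
  B: 24 − 19.2 = 4.8 → 5
rgb(18, 16, 5) = #121005.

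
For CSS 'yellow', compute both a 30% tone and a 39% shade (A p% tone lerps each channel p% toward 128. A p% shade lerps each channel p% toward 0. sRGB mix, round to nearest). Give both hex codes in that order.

#D9D926, #9C9C00

CSS yellow is rgb(255, 255, 0).
30% tone:
  R: 255 + 0.3×(128−255) = 255 − 38.1 = 216.9 → 217
  G: 255 + 0.3×(128−255) = 255 − 38.1 = 216.9 → 217
  B: 0 + 38.4 = 38.4 → 38
  → #D9D926
39% shade:
  R: 255 + 0.39×(0−255) = 255 − 99.45 = 155.55 → 156
  G: 255 + 0.39×(0−255) = 255 − 99.45 = 155.55 → 156
  B: 0 + 0.39×(0−0) = 0 + 0 = 0 → 0
  → #9C9C00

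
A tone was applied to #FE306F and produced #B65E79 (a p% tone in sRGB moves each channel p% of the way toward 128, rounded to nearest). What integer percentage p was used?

57%

#FE306F is rgb(254, 48, 111); #B65E79 is rgb(182, 94, 121).
On the R channel (widest range): 182 ≈ 254 + (p/100)(128 − 254), so p ≈ 100×(182 − 254)/(128 − 254) = -7200/-126 = 57.14.
p = 57 reproduces all three channels after rounding.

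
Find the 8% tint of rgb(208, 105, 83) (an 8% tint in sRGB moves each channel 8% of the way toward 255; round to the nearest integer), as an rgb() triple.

rgb(212, 117, 97)

Per channel, c → c + 0.08(255 − c):
  R: 208 + 3.76 = 211.76 → 212
  G: 105 + 12 = 117 → 117
  B: 83 + 0.08×(255−83) = 83 + 13.76 = 96.76 → 97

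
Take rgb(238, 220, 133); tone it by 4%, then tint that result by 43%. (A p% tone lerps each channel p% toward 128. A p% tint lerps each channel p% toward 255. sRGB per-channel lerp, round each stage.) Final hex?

#F3E9B9

Lerp each channel 4% toward 128:
  R: 238 − 4.4 = 233.6 → 234
  G: 220 + 0.04×(128−220) = 220 − 3.68 = 216.32 → 216
  B: 133 − 0.2 = 132.8 → 133
After the tone: rgb(234, 216, 133) = #EAD885.
A 43% tint moves each channel 43% toward 255:
  R: 234 + 0.43×(255−234) = 234 + 9.03 = 243.03 → 243
  G: 216 + 16.77 = 232.77 → 233
  B: 133 + 0.43×(255−133) = 133 + 52.46 = 185.46 → 185
rgb(243, 233, 185) = #F3E9B9.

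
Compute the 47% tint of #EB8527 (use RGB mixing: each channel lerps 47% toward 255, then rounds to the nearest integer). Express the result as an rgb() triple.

#EB8527 is rgb(235, 133, 39).
Per channel, c → c + 0.47(255 − c):
  R: 235 + 0.47×(255−235) = 235 + 9.4 = 244.4 → 244
  G: 133 + 0.47×(255−133) = 133 + 57.34 = 190.34 → 190
  B: 39 + 0.47×(255−39) = 39 + 101.52 = 140.52 → 141

rgb(244, 190, 141)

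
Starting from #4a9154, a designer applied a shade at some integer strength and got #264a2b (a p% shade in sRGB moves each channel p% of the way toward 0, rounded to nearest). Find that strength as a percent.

49%

#4a9154 is rgb(74, 145, 84); #264a2b is rgb(38, 74, 43).
On the G channel (widest range): 74 ≈ 145 + (p/100)(0 − 145), so p ≈ 100×(74 − 145)/(0 − 145) = -7100/-145 = 48.97.
p = 49 reproduces all three channels after rounding.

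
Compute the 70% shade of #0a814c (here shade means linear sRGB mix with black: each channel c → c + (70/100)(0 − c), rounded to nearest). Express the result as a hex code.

#032717

#0a814c is rgb(10, 129, 76).
Lerp each channel 70% toward 0:
  R: 10 − 7 = 3 → 3
  G: 129 − 90.3 = 38.7 → 39
  B: 76 + 0.7×(0−76) = 76 − 53.2 = 22.8 → 23
rgb(3, 39, 23) = #032717.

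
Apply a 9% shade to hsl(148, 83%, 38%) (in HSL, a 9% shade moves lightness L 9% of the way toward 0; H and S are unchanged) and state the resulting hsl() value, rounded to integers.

hsl(148, 83%, 35%)

L moves 9% from 38 toward 0: 38 − 3.42 = 34.58 → 35.
H and S are unchanged.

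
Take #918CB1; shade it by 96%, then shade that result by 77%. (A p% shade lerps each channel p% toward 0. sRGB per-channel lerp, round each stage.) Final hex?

#010102

#918CB1 is rgb(145, 140, 177).
A 96% shade moves each channel 96% toward 0:
  R: 145 − 139.2 = 5.8 → 6
  G: 140 + 0.96×(0−140) = 140 − 134.4 = 5.6 → 6
  B: 177 + 0.96×(0−177) = 177 − 169.92 = 7.08 → 7
After the shade: rgb(6, 6, 7) = #060607.
A 77% shade moves each channel 77% toward 0:
  R: 6 + 0.77×(0−6) = 6 − 4.62 = 1.38 → 1
  G: 6 + 0.77×(0−6) = 6 − 4.62 = 1.38 → 1
  B: 7 + 0.77×(0−7) = 7 − 5.39 = 1.61 → 2
rgb(1, 1, 2) = #010102.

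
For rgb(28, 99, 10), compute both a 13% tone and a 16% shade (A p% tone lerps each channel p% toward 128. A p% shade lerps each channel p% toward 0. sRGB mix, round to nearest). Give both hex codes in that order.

13% tone:
  R: 28 + 13 = 41 → 41
  G: 99 + 3.77 = 102.77 → 103
  B: 10 + 0.13×(128−10) = 10 + 15.34 = 25.34 → 25
  → #296719
16% shade:
  R: 28 − 4.48 = 23.52 → 24
  G: 99 + 0.16×(0−99) = 99 − 15.84 = 83.16 → 83
  B: 10 + 0.16×(0−10) = 10 − 1.6 = 8.4 → 8
  → #185308

#296719, #185308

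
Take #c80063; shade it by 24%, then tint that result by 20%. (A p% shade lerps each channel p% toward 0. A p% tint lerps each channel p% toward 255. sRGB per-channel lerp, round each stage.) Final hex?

#ad336f

#c80063 is rgb(200, 0, 99).
A 24% shade moves each channel 24% toward 0:
  R: 200 + 0.24×(0−200) = 200 − 48 = 152 → 152
  G: 0 + 0.24×(0−0) = 0 + 0 = 0 → 0
  B: 99 − 23.76 = 75.24 → 75
After the shade: rgb(152, 0, 75) = #98004b.
Per channel, c → c + 0.2(255 − c):
  R: 152 + 0.2×(255−152) = 152 + 20.6 = 172.6 → 173
  G: 0 + 51 = 51 → 51
  B: 75 + 0.2×(255−75) = 75 + 36 = 111 → 111
rgb(173, 51, 111) = #ad336f.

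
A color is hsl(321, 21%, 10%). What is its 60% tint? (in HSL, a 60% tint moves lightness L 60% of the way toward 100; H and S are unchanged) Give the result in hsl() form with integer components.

hsl(321, 21%, 64%)

L moves 60% from 10 toward 100: 10 + 54 = 64 → 64.
H and S are unchanged.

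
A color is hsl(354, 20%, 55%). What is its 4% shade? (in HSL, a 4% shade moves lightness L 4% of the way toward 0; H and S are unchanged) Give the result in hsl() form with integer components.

L moves 4% from 55 toward 0: 55 − 2.2 = 52.8 → 53.
H and S are unchanged.

hsl(354, 20%, 53%)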